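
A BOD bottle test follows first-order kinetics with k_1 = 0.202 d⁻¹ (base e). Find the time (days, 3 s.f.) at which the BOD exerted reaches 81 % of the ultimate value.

t ≈ 8.22 d

y/L₀ = 1 − e^(−k_1 t) = 0.81 ⇒ e^(−k_1 t) = 0.190
t = −ln(0.190) / 0.202 = 1.661 / 0.202 = 8.221 d.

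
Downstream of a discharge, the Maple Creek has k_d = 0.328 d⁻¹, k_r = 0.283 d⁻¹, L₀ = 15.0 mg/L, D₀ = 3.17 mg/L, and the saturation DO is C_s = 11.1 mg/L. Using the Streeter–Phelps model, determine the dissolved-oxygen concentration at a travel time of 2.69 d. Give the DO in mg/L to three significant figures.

k_d L₀/(k_r−k_d) = 0.328×15.0/(0.283−0.328) = 4.920/-0.04500 = -109.3 mg/L.
e^(−k_d t) = e^(−0.328×2.690) = 0.4138; e^(−k_r t) = e^(−0.283×2.690) = 0.4671.
D = -109.3 × (0.4138 − 0.4671) + 3.17 × 0.4671 = 5.822 + 1.481 = 7.303 mg/L.
DO = C_s − D = 11.1 − 7.303 = 3.797 mg/L.

DO ≈ 3.80 mg/L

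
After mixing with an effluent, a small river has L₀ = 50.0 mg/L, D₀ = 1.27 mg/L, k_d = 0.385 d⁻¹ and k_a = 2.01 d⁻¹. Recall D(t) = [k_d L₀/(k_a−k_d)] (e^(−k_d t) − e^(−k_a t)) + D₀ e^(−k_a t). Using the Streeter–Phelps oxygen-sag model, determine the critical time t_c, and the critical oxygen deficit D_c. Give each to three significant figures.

With k_a/k_d = 5.221 and 1 − D₀(k_a−k_d)/(k_d L₀) = 0.8928,
t_c = ln(5.221 × 0.8928) / (2.01 − 0.385) = ln(4.661) / 1.625 = 1.539/1.625 = 0.9472 d.
D_c = (k_d/k_a) L₀ e^(−k_d t_c) = (0.385/2.01) × 50.0 × e^(−0.385×0.9472) = 0.1915 × 50.0 × 0.6944 = 6.651 mg/L.

t_c ≈ 0.947 d; D_c ≈ 6.65 mg/L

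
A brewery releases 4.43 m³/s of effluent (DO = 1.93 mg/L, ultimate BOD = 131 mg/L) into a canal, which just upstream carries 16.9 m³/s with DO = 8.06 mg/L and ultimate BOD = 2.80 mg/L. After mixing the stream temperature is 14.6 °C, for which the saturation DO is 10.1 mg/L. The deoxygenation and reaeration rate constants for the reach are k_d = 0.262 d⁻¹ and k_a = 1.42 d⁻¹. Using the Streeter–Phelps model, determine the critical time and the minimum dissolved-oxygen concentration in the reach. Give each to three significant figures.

t_c ≈ 0.865 d; minimum DO ≈ 5.77 mg/L

Mixed DO = (16.9×8.06 + 4.43×1.93)/(16.9+4.43) = 144.8/21.33 = 6.787 mg/L.
Mixed L₀ = (16.9×2.80 + 4.43×131)/(21.33) = 627.6/21.33 = 29.43 mg/L.
Initial deficit D₀ = C_s − DO₀ = 10.1 − 6.787 = 3.313 mg/L.
t_c = (1/1.158) ln[(1.42/0.262)(1 − 3.313×1.158/(0.262×29.43))] = 0.8636 × ln(2.723) = 0.8650 d.
D_c = (0.262/1.42) × 29.43 × e^(−0.262×0.8650) = 0.1845 × 29.43 × 0.7972 = 4.328 mg/L.
Minimum DO = 10.1 − 4.328 = 5.772 mg/L.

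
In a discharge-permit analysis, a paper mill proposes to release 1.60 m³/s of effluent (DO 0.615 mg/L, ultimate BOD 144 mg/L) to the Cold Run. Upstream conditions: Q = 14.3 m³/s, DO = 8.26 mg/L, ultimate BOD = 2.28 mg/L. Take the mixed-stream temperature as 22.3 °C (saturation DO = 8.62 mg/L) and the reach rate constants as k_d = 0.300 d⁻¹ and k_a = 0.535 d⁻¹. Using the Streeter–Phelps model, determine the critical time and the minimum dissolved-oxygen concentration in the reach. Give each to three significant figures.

t_c ≈ 2.23 d; minimum DO ≈ 3.87 mg/L

Mixed DO = (14.3×8.26 + 1.60×0.615)/(14.3+1.60) = 119.1/15.90 = 7.491 mg/L.
Mixed L₀ = (14.3×2.28 + 1.60×144)/(15.90) = 263.0/15.90 = 16.54 mg/L.
Initial deficit D₀ = C_s − DO₀ = 8.62 − 7.491 = 1.129 mg/L.
t_c = (1/0.2350) ln[(0.535/0.300)(1 − 1.129×0.2350/(0.300×16.54))] = 4.255 × ln(1.688) = 2.228 d.
D_c = (0.300/0.535) × 16.54 × e^(−0.300×2.228) = 0.5607 × 16.54 × 0.5126 = 4.754 mg/L.
Minimum DO = 8.62 − 4.754 = 3.866 mg/L.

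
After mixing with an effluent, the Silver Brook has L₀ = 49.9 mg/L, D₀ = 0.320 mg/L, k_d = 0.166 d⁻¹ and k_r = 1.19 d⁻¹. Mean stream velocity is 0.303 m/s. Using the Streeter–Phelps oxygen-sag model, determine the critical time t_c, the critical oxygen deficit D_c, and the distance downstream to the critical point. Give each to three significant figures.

With k_r/k_d = 7.169 and 1 − D₀(k_r−k_d)/(k_d L₀) = 0.9604,
t_c = ln(7.169 × 0.9604) / (1.19 − 0.166) = ln(6.885) / 1.024 = 1.929/1.024 = 1.884 d.
L(t_c) = L₀ e^(−k_d t_c) = 49.9 × 0.7314 = 36.50 mg/L, and at the critical point k_r D_c = k_d L, so D_c = (0.166/1.19) × 36.50 = 5.091 mg/L.
x_c = v t_c = 0.303 m/s × 1.884 d × 86400 s/d = 49330 m ≈ 49.3 km.

t_c ≈ 1.88 d; D_c ≈ 5.09 mg/L; x_c ≈ 49.3 km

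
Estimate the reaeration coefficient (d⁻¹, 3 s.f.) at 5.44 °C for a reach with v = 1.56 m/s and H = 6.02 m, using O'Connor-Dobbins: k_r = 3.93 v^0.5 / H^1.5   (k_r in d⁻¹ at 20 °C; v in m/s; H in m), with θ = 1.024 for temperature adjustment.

k_r ≈ 0.235 d⁻¹

k_r(20) = 3.93 × 1.56^0.5 / 6.02^1.5 = 3.93 × 1.249 / 14.77 = 0.3323 d⁻¹.
k_r(5.44) = 0.3323 × 1.024^(5.44−20) = 0.3323 × 0.7080 = 0.2353 d⁻¹.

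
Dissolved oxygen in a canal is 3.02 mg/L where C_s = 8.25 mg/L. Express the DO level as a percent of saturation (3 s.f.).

% saturation = C/C_s × 100 = 3.02/8.25 × 100 = 36.6 %.

36.6 % saturation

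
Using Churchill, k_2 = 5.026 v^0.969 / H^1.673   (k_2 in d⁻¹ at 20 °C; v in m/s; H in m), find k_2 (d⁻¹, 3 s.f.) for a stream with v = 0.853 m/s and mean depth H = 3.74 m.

k_2 = 5.026 × 0.853^0.969 / 3.74^1.673 = 5.026 × 0.8572 / 9.087 = 0.4741 d⁻¹.

k_2 ≈ 0.474 d⁻¹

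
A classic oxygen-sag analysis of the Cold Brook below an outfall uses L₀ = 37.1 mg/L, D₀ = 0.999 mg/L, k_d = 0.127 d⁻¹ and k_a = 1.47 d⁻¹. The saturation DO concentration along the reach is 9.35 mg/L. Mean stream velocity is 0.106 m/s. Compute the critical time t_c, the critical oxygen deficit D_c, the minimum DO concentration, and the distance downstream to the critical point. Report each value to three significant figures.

t_c ≈ 1.57 d; D_c ≈ 2.62 mg/L; min DO ≈ 6.73 mg/L; x_c ≈ 14.4 km

At the critical point dD/dt = 0, so k_d L₀ e^(−k_d t) = k_a D. Substituting D(t) from the Streeter–Phelps equation and solving for t gives
t_c = ln[(k_a/k_d)(1 − D₀(k_a−k_d)/(k_d L₀))] / (k_a−k_d).
Here k_a−k_d = 1.343 d⁻¹ and 1 − D₀(k_a−k_d)/(k_d L₀) = 1 − 0.999×1.343/(0.127×37.1) = 0.7152, so
t_c = ln(11.57 × 0.7152) / 1.343 = 2.114 / 1.343 = 1.574 d.
D_c = (k_d/k_a) L₀ e^(−k_d t_c) = (0.127/1.47) × 37.1 × e^(−0.127×1.574) = 0.08639 × 37.1 × 0.8188 = 2.625 mg/L.
Minimum DO = C_s − D_c = 9.35 − 2.625 = 6.725 mg/L.
x_c = v t_c = 0.106 m/s × 1.574 d × 86400 s/d = 14410 m ≈ 14.4 km.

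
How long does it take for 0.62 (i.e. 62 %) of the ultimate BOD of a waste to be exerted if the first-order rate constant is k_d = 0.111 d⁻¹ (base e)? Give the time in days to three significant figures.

y/L₀ = 1 − e^(−k_d t) = 0.62 ⇒ e^(−k_d t) = 0.380
t = −ln(0.380) / 0.111 = 0.9676 / 0.111 = 8.717 d.

t ≈ 8.72 d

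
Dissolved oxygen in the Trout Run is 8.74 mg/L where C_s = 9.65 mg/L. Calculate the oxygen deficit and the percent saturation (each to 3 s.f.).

D ≈ 0.910 mg/L; 90.6 % saturation

D = C_s − C = 9.65 − 8.74 = 0.910 mg/L.
% saturation = 8.74/9.65 × 100 = 90.6 %.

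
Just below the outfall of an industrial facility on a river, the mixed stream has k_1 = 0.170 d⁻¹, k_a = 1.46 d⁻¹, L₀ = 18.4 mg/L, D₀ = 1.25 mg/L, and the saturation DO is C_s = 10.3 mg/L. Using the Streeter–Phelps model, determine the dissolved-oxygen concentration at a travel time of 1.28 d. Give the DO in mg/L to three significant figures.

DO ≈ 8.53 mg/L

k_1 L₀/(k_a−k_1) = 0.170×18.4/(1.46−0.170) = 3.128/1.290 = 2.425 mg/L.
e^(−k_1 t) = e^(−0.170×1.280) = 0.8044; e^(−k_a t) = e^(−1.46×1.280) = 0.1543.
D = 2.425 × (0.8044 − 0.1543) + 1.25 × 0.1543 = 1.576 + 0.1929 = 1.769 mg/L.
DO = C_s − D = 10.3 − 1.769 = 8.531 mg/L.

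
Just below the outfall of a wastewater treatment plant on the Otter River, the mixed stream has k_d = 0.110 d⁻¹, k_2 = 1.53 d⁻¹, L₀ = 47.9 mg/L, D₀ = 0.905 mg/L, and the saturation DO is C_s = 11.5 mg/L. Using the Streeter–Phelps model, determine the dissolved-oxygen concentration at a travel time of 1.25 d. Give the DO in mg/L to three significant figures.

DO ≈ 8.68 mg/L

k_d L₀/(k_2−k_d) = 0.110×47.9/(1.53−0.110) = 5.269/1.420 = 3.711 mg/L.
e^(−k_d t) = e^(−0.110×1.250) = 0.8715; e^(−k_2 t) = e^(−1.53×1.250) = 0.1477.
D = 3.711 × (0.8715 − 0.1477) + 0.905 × 0.1477 = 2.686 + 0.1337 = 2.819 mg/L.
DO = C_s − D = 11.5 − 2.819 = 8.681 mg/L.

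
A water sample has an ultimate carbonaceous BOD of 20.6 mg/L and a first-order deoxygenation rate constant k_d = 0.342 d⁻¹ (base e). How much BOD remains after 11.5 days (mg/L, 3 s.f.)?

L ≈ 0.403 mg/L

L_t = L₀ e^(−k_d t) = 20.6 × e^(−0.342×11.5) = 20.6 × 0.01958 = 0.4034 mg/L.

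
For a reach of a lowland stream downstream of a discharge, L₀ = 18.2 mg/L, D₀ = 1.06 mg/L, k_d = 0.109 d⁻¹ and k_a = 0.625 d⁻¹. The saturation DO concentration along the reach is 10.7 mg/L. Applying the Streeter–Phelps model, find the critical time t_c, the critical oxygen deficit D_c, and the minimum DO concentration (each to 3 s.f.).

At the critical point dD/dt = 0, so k_d L₀ e^(−k_d t) = k_a D. Substituting D(t) from the Streeter–Phelps equation and solving for t gives
t_c = ln[(k_a/k_d)(1 − D₀(k_a−k_d)/(k_d L₀))] / (k_a−k_d).
Here k_a−k_d = 0.5160 d⁻¹ and 1 − D₀(k_a−k_d)/(k_d L₀) = 1 − 1.06×0.5160/(0.109×18.2) = 0.7243, so
t_c = ln(5.734 × 0.7243) / 0.5160 = 1.424 / 0.5160 = 2.759 d.
D_c = (k_d/k_a) L₀ e^(−k_d t_c) = (0.109/0.625) × 18.2 × e^(−0.109×2.759) = 0.1744 × 18.2 × 0.7402 = 2.350 mg/L.
Minimum DO = C_s − D_c = 10.7 − 2.350 = 8.350 mg/L.

t_c ≈ 2.76 d; D_c ≈ 2.35 mg/L; min DO ≈ 8.35 mg/L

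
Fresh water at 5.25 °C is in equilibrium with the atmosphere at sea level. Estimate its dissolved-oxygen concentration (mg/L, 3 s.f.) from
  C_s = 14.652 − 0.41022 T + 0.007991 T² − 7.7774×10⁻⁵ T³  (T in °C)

C_s ≈ 12.7 mg/L

C_s = 14.652 − 0.41022×5.25 + 0.007991×5.25² − 7.7774×10⁻⁵×5.25³ = 12.71 mg/L.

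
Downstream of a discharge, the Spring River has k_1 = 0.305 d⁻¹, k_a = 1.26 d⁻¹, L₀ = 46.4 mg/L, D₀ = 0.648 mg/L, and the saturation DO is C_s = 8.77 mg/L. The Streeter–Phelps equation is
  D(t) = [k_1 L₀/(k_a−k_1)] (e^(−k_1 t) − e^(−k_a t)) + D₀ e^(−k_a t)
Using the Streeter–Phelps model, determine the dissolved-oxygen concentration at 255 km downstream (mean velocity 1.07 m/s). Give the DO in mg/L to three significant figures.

Travel time t = x/v = 255 km / (1.07 m/s) = 255000 m / 1.07 m/s = 238300 s = 2.758 d.
k_1 L₀/(k_a−k_1) = 0.305×46.4/(1.26−0.305) = 14.15/0.9550 = 14.82 mg/L.
e^(−k_1 t) = e^(−0.305×2.758) = 0.4312; e^(−k_a t) = e^(−1.26×2.758) = 0.03095.
D = 14.82 × (0.4312 − 0.03095) + 0.648 × 0.03095 = 5.931 + 0.02005 = 5.951 mg/L.
DO = C_s − D = 8.77 − 5.951 = 2.819 mg/L.

DO ≈ 2.82 mg/L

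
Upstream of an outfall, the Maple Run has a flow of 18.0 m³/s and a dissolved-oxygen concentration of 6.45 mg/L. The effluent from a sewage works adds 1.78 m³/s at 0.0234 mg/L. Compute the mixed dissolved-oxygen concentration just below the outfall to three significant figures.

5.87 mg/L

Flow-weighted mixing: C = (Q_r C_r + Q_w C_w)/(Q_r + Q_w)
= (18.0×6.45 + 1.78×0.0234)/(18.0 + 1.78) = 116.1/19.78 = 5.872 mg/L.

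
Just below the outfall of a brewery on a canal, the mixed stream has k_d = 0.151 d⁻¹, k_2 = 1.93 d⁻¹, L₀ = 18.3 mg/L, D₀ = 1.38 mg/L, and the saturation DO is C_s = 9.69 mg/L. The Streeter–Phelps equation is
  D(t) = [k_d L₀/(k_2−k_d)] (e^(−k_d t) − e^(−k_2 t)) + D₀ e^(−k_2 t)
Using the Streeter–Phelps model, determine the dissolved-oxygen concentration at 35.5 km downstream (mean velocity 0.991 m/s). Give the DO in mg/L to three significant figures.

DO ≈ 8.31 mg/L

Travel time t = x/v = 35.5 km / (0.991 m/s) = 35500 m / 0.991 m/s = 35820 s = 0.4146 d.
k_d L₀/(k_2−k_d) = 0.151×18.3/(1.93−0.151) = 2.763/1.779 = 1.553 mg/L.
e^(−k_d t) = e^(−0.151×0.4146) = 0.9393; e^(−k_2 t) = e^(−1.93×0.4146) = 0.4492.
D = 1.553 × (0.9393 − 0.4492) + 1.38 × 0.4492 = 0.7612 + 0.6200 = 1.381 mg/L.
DO = C_s − D = 9.69 − 1.381 = 8.309 mg/L.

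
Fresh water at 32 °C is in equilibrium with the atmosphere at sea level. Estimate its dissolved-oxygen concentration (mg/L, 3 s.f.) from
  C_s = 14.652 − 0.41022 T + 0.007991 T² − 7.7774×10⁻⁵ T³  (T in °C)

C_s = 14.652 − 0.41022×32 + 0.007991×32² − 7.7774×10⁻⁵×32³ = 7.159 mg/L.

C_s ≈ 7.16 mg/L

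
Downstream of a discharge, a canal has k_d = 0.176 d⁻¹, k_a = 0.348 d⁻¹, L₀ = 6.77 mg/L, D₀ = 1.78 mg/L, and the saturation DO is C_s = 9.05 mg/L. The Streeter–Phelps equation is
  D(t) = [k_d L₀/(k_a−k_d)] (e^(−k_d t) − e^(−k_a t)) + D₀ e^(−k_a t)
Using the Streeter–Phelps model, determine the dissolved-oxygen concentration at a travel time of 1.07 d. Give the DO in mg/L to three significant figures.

k_d L₀/(k_a−k_d) = 0.176×6.77/(0.348−0.176) = 1.192/0.1720 = 6.927 mg/L.
e^(−k_d t) = e^(−0.176×1.070) = 0.8283; e^(−k_a t) = e^(−0.348×1.070) = 0.6891.
D = 6.927 × (0.8283 − 0.6891) + 1.78 × 0.6891 = 0.9646 + 1.227 = 2.191 mg/L.
DO = C_s − D = 9.05 − 2.191 = 6.859 mg/L.

DO ≈ 6.86 mg/L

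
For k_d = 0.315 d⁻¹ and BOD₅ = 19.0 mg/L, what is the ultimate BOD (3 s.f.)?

L₀ ≈ 24.0 mg/L

BOD₅ = L₀(1 − e^(−5k_d)) ⇒ L₀ = BOD₅ / (1 − e^(−5×0.315))
= 19.0 / (1 − 0.2070) = 19.0 / 0.7930 = 23.96 mg/L.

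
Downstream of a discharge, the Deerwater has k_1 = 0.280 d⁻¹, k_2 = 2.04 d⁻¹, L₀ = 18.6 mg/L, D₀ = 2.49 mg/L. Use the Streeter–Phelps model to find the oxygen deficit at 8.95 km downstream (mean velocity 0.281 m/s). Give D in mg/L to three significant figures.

Travel time t = x/v = 8.95 km / (0.281 m/s) = 8950 m / 0.281 m/s = 31850 s = 0.3686 d.
k_1 L₀/(k_2−k_1) = 0.280×18.6/(2.04−0.280) = 5.208/1.760 = 2.959 mg/L.
e^(−k_1 t) = e^(−0.280×0.3686) = 0.9019; e^(−k_2 t) = e^(−2.04×0.3686) = 0.4714.
D = 2.959 × (0.9019 − 0.4714) + 2.49 × 0.4714 = 1.274 + 1.174 = 2.448 mg/L.

D ≈ 2.45 mg/L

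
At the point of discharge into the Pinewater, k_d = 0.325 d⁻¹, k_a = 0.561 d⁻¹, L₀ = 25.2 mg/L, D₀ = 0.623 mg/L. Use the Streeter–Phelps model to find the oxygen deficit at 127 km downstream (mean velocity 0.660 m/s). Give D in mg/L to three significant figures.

Travel time t = x/v = 127 km / (0.660 m/s) = 127000 m / 0.660 m/s = 192400 s = 2.227 d.
k_d L₀/(k_a−k_d) = 0.325×25.2/(0.561−0.325) = 8.190/0.2360 = 34.70 mg/L.
e^(−k_d t) = e^(−0.325×2.227) = 0.4849; e^(−k_a t) = e^(−0.561×2.227) = 0.2867.
D = 34.70 × (0.4849 − 0.2867) + 0.623 × 0.2867 = 6.879 + 0.1786 = 7.058 mg/L.

D ≈ 7.06 mg/L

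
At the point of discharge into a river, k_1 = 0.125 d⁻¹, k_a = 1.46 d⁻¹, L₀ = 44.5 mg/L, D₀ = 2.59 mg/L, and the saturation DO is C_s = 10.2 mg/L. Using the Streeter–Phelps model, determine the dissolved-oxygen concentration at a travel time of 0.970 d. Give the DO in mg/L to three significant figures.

k_1 L₀/(k_a−k_1) = 0.125×44.5/(1.46−0.125) = 5.562/1.335 = 4.167 mg/L.
e^(−k_1 t) = e^(−0.125×0.9700) = 0.8858; e^(−k_a t) = e^(−1.46×0.9700) = 0.2426.
D = 4.167 × (0.8858 − 0.2426) + 2.59 × 0.2426 = 2.680 + 0.6284 = 3.308 mg/L.
DO = C_s − D = 10.2 − 3.308 = 6.892 mg/L.

DO ≈ 6.89 mg/L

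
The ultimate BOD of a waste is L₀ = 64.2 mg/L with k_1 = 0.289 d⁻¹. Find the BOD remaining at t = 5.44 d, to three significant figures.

L_t = L₀ e^(−k_1 t) = 64.2 × e^(−0.289×5.44) = 64.2 × 0.2076 = 13.33 mg/L.

L ≈ 13.3 mg/L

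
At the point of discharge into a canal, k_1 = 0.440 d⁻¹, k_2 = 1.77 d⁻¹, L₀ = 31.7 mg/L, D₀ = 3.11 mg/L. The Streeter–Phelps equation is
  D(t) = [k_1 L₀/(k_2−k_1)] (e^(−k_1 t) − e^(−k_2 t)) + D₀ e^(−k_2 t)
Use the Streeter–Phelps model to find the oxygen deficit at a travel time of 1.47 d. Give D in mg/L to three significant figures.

k_1 L₀/(k_2−k_1) = 0.440×31.7/(1.77−0.440) = 13.95/1.330 = 10.49 mg/L.
e^(−k_1 t) = e^(−0.440×1.470) = 0.5237; e^(−k_2 t) = e^(−1.77×1.470) = 0.07413.
D = 10.49 × (0.5237 − 0.07413) + 3.11 × 0.07413 = 4.715 + 0.2306 = 4.945 mg/L.

D ≈ 4.95 mg/L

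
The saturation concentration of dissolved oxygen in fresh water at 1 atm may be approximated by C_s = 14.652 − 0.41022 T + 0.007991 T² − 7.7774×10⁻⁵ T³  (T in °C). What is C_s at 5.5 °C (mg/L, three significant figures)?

C_s = 14.652 − 0.41022×5.5 + 0.007991×5.5² − 7.7774×10⁻⁵×5.5³ = 12.62 mg/L.

C_s ≈ 12.6 mg/L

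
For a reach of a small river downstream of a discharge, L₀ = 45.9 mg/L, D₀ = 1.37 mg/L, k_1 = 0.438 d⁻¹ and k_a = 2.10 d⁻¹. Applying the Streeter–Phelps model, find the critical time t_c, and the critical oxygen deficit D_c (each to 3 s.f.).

t_c ≈ 0.871 d; D_c ≈ 6.54 mg/L

At the critical point dD/dt = 0, so k_1 L₀ e^(−k_1 t) = k_a D. Substituting D(t) from the Streeter–Phelps equation and solving for t gives
t_c = ln[(k_a/k_1)(1 − D₀(k_a−k_1)/(k_1 L₀))] / (k_a−k_1).
Here k_a−k_1 = 1.662 d⁻¹ and 1 − D₀(k_a−k_1)/(k_1 L₀) = 1 − 1.37×1.662/(0.438×45.9) = 0.8867, so
t_c = ln(4.795 × 0.8867) / 1.662 = 1.447 / 1.662 = 0.8708 d.
L(t_c) = L₀ e^(−k_1 t_c) = 45.9 × 0.6829 = 31.34 mg/L, and at the critical point k_a D_c = k_1 L, so D_c = (0.438/2.10) × 31.34 = 6.538 mg/L.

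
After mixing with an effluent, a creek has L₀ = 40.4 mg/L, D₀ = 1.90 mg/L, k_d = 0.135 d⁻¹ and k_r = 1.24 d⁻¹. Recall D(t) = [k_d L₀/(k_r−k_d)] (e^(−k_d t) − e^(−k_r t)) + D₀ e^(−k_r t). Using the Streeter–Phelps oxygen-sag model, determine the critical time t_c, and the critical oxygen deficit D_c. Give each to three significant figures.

t_c ≈ 1.57 d; D_c ≈ 3.56 mg/L

At the critical point dD/dt = 0, so k_d L₀ e^(−k_d t) = k_r D. Substituting D(t) from the Streeter–Phelps equation and solving for t gives
t_c = ln[(k_r/k_d)(1 − D₀(k_r−k_d)/(k_d L₀))] / (k_r−k_d).
Here k_r−k_d = 1.105 d⁻¹ and 1 − D₀(k_r−k_d)/(k_d L₀) = 1 − 1.90×1.105/(0.135×40.4) = 0.6151, so
t_c = ln(9.185 × 0.6151) / 1.105 = 1.732 / 1.105 = 1.567 d.
D_c = (k_d/k_r) L₀ e^(−k_d t_c) = (0.135/1.24) × 40.4 × e^(−0.135×1.567) = 0.1089 × 40.4 × 0.8093 = 3.560 mg/L.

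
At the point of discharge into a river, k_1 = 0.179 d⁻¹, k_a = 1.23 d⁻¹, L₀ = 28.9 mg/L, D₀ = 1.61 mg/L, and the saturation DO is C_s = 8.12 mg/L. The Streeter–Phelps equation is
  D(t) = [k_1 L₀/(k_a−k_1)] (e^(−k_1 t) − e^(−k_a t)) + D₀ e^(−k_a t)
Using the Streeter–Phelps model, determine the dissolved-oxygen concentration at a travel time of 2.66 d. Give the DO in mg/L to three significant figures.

k_1 L₀/(k_a−k_1) = 0.179×28.9/(1.23−0.179) = 5.173/1.051 = 4.922 mg/L.
e^(−k_1 t) = e^(−0.179×2.660) = 0.6212; e^(−k_a t) = e^(−1.23×2.660) = 0.03794.
D = 4.922 × (0.6212 − 0.03794) + 1.61 × 0.03794 = 2.871 + 0.06108 = 2.932 mg/L.
DO = C_s − D = 8.12 − 2.932 = 5.188 mg/L.

DO ≈ 5.19 mg/L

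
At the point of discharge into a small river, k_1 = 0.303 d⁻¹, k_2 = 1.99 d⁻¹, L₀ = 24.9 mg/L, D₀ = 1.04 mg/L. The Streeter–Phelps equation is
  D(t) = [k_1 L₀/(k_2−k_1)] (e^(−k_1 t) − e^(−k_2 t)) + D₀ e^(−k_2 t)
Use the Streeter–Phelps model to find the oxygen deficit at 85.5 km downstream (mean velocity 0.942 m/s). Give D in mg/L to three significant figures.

D ≈ 2.83 mg/L

Travel time t = x/v = 85.5 km / (0.942 m/s) = 85500 m / 0.942 m/s = 90760 s = 1.051 d.
k_1 L₀/(k_2−k_1) = 0.303×24.9/(1.99−0.303) = 7.545/1.687 = 4.472 mg/L.
e^(−k_1 t) = e^(−0.303×1.051) = 0.7274; e^(−k_2 t) = e^(−1.99×1.051) = 0.1236.
D = 4.472 × (0.7274 − 0.1236) + 1.04 × 0.1236 = 2.700 + 0.1286 = 2.829 mg/L.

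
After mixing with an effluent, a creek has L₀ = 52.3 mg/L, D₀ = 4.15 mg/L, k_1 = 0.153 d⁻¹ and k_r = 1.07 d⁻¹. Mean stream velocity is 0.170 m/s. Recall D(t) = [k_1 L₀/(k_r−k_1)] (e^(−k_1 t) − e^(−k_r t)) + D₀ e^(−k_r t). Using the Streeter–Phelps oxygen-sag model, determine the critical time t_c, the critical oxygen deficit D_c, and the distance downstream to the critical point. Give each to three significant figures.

t_c ≈ 1.42 d; D_c ≈ 6.02 mg/L; x_c ≈ 20.8 km

At the critical point dD/dt = 0, so k_1 L₀ e^(−k_1 t) = k_r D. Substituting D(t) from the Streeter–Phelps equation and solving for t gives
t_c = ln[(k_r/k_1)(1 − D₀(k_r−k_1)/(k_1 L₀))] / (k_r−k_1).
Here k_r−k_1 = 0.9170 d⁻¹ and 1 − D₀(k_r−k_1)/(k_1 L₀) = 1 − 4.15×0.9170/(0.153×52.3) = 0.5244, so
t_c = ln(6.993 × 0.5244) / 0.9170 = 1.300 / 0.9170 = 1.417 d.
L(t_c) = L₀ e^(−k_1 t_c) = 52.3 × 0.8051 = 42.11 mg/L, and at the critical point k_r D_c = k_1 L, so D_c = (0.153/1.07) × 42.11 = 6.021 mg/L.
x_c = v t_c = 0.170 m/s × 1.417 d × 86400 s/d = 20810 m ≈ 20.8 km.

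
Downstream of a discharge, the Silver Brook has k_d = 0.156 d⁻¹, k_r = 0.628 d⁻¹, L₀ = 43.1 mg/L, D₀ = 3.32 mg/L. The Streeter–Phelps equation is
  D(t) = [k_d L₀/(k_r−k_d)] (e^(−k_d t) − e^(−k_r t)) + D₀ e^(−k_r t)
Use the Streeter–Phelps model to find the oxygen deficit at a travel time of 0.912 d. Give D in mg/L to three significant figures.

D ≈ 6.19 mg/L

k_d L₀/(k_r−k_d) = 0.156×43.1/(0.628−0.156) = 6.724/0.4720 = 14.24 mg/L.
e^(−k_d t) = e^(−0.156×0.9120) = 0.8674; e^(−k_r t) = e^(−0.628×0.9120) = 0.5640.
D = 14.24 × (0.8674 − 0.5640) + 3.32 × 0.5640 = 4.322 + 1.872 = 6.194 mg/L.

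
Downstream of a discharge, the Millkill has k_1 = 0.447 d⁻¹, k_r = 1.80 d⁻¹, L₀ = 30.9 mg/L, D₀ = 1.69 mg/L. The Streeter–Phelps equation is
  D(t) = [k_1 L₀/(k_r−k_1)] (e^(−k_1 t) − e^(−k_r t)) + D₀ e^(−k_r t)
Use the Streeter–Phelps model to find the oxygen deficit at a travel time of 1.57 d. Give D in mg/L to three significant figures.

D ≈ 4.56 mg/L

k_1 L₀/(k_r−k_1) = 0.447×30.9/(1.80−0.447) = 13.81/1.353 = 10.21 mg/L.
e^(−k_1 t) = e^(−0.447×1.570) = 0.4957; e^(−k_r t) = e^(−1.80×1.570) = 0.05925.
D = 10.21 × (0.4957 − 0.05925) + 1.69 × 0.05925 = 4.456 + 0.1001 = 4.556 mg/L.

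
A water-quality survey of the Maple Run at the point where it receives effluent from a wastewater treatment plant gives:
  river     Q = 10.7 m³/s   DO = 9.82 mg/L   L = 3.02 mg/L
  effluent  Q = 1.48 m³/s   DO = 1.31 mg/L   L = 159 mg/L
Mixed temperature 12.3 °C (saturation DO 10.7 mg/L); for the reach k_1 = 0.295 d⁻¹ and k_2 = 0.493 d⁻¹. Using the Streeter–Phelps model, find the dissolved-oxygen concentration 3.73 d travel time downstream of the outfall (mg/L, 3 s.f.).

Mixed DO = (10.7×9.82 + 1.48×1.31)/(10.7+1.48) = 107.0/12.18 = 8.786 mg/L.
Mixed L₀ = (10.7×3.02 + 1.48×159)/(12.18) = 267.6/12.18 = 21.97 mg/L.
Initial deficit D₀ = C_s − DO₀ = 10.7 − 8.786 = 1.914 mg/L.
D(3.73) = [0.295×21.97/(0.493−0.295)](e^(−0.295×3.73) − e^(−0.493×3.73)) + 1.914 e^(−0.493×3.73)
= 32.74 × (0.3328 − 0.1590) + 1.914 × 0.1590 = 5.993 mg/L.
DO = 10.7 − 5.993 = 4.707 mg/L.

DO ≈ 4.71 mg/L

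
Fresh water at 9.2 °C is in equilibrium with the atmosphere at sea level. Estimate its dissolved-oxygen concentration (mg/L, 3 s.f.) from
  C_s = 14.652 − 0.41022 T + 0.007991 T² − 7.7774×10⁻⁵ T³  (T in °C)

C_s = 14.652 − 0.41022×9.2 + 0.007991×9.2² − 7.7774×10⁻⁵×9.2³ = 11.49 mg/L.

C_s ≈ 11.5 mg/L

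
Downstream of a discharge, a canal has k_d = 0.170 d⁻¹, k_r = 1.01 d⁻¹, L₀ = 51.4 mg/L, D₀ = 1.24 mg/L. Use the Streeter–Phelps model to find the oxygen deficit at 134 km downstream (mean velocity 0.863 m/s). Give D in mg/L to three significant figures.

Travel time t = x/v = 134 km / (0.863 m/s) = 134000 m / 0.863 m/s = 155300 s = 1.797 d.
k_d L₀/(k_r−k_d) = 0.170×51.4/(1.01−0.170) = 8.738/0.8400 = 10.40 mg/L.
e^(−k_d t) = e^(−0.170×1.797) = 0.7367; e^(−k_r t) = e^(−1.01×1.797) = 0.1628.
D = 10.40 × (0.7367 − 0.1628) + 1.24 × 0.1628 = 5.970 + 0.2019 = 6.172 mg/L.

D ≈ 6.17 mg/L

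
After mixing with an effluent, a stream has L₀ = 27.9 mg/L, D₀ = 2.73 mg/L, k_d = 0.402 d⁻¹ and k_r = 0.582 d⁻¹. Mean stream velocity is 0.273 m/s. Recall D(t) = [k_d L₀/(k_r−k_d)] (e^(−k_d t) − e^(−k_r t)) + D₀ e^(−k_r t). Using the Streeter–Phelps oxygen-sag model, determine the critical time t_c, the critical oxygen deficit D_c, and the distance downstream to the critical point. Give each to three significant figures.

At the critical point dD/dt = 0, so k_d L₀ e^(−k_d t) = k_r D. Substituting D(t) from the Streeter–Phelps equation and solving for t gives
t_c = ln[(k_r/k_d)(1 − D₀(k_r−k_d)/(k_d L₀))] / (k_r−k_d).
Here k_r−k_d = 0.1800 d⁻¹ and 1 − D₀(k_r−k_d)/(k_d L₀) = 1 − 2.73×0.1800/(0.402×27.9) = 0.9562, so
t_c = ln(1.448 × 0.9562) / 0.1800 = 0.3252 / 0.1800 = 1.807 d.
L(t_c) = L₀ e^(−k_d t_c) = 27.9 × 0.4837 = 13.49 mg/L, and at the critical point k_r D_c = k_d L, so D_c = (0.402/0.582) × 13.49 = 9.321 mg/L.
x_c = v t_c = 0.273 m/s × 1.807 d × 86400 s/d = 42620 m ≈ 42.6 km.

t_c ≈ 1.81 d; D_c ≈ 9.32 mg/L; x_c ≈ 42.6 km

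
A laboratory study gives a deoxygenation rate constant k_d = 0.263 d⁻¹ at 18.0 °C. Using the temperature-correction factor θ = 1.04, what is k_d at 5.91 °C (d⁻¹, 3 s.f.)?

k_d(T₂) = k_d(T₁) · θ^(T₂−T₁) = 0.263 × 1.04^(5.91−18.0)
= 0.263 × 1.04^-12.1 = 0.263 × 0.6224 = 0.1637 d⁻¹.

k_d ≈ 0.164 d⁻¹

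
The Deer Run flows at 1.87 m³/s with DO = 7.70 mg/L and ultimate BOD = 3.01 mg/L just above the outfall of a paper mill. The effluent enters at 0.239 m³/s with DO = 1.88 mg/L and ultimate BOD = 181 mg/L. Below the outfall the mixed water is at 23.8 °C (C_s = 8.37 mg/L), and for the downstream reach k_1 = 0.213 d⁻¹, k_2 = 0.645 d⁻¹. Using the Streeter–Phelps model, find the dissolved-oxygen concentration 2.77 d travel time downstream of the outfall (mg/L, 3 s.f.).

Mixed DO = (1.87×7.70 + 0.239×1.88)/(1.87+0.239) = 14.85/2.109 = 7.040 mg/L.
Mixed L₀ = (1.87×3.01 + 0.239×181)/(2.109) = 48.89/2.109 = 23.18 mg/L.
Initial deficit D₀ = C_s − DO₀ = 8.37 − 7.040 = 1.330 mg/L.
D(2.77) = [0.213×23.18/(0.645−0.213)](e^(−0.213×2.77) − e^(−0.645×2.77)) + 1.330 e^(−0.645×2.77)
= 11.43 × (0.5543 − 0.1675) + 1.330 × 0.1675 = 4.644 mg/L.
DO = 8.37 − 4.644 = 3.726 mg/L.

DO ≈ 3.73 mg/L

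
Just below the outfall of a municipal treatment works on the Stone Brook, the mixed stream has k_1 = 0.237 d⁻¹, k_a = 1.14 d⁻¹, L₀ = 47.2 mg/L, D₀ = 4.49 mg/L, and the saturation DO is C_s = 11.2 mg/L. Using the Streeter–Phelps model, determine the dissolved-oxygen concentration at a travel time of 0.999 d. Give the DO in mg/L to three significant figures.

k_1 L₀/(k_a−k_1) = 0.237×47.2/(1.14−0.237) = 11.19/0.9030 = 12.39 mg/L.
e^(−k_1 t) = e^(−0.237×0.9990) = 0.7892; e^(−k_a t) = e^(−1.14×0.9990) = 0.3202.
D = 12.39 × (0.7892 − 0.3202) + 4.49 × 0.3202 = 5.810 + 1.438 = 7.248 mg/L.
DO = C_s − D = 11.2 − 7.248 = 3.952 mg/L.

DO ≈ 3.95 mg/L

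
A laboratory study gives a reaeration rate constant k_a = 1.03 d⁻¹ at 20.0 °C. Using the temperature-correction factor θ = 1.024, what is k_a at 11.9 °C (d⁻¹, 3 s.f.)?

k_a(T₂) = k_a(T₁) · θ^(T₂−T₁) = 1.03 × 1.024^(11.9−20.0)
= 1.03 × 1.024^-8.10 = 1.03 × 0.8252 = 0.8500 d⁻¹.

k_a ≈ 0.850 d⁻¹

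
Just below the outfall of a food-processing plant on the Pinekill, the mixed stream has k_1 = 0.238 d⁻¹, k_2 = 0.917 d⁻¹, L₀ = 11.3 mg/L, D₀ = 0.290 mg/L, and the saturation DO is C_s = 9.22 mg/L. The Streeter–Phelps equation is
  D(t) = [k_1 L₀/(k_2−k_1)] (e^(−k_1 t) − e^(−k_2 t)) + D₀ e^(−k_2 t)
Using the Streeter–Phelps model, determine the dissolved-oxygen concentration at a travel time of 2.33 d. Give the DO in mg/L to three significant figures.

DO ≈ 7.38 mg/L

k_1 L₀/(k_2−k_1) = 0.238×11.3/(0.917−0.238) = 2.689/0.6790 = 3.961 mg/L.
e^(−k_1 t) = e^(−0.238×2.330) = 0.5743; e^(−k_2 t) = e^(−0.917×2.330) = 0.1181.
D = 3.961 × (0.5743 − 0.1181) + 0.290 × 0.1181 = 1.807 + 0.03424 = 1.841 mg/L.
DO = C_s − D = 9.22 − 1.841 = 7.379 mg/L.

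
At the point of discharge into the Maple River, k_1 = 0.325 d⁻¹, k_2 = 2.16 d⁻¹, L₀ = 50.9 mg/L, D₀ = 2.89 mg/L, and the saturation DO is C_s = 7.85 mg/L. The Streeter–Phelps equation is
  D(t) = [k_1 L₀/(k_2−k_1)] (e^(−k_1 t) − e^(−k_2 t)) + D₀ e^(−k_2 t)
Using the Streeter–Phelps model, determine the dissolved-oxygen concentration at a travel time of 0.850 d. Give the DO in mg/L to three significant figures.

k_1 L₀/(k_2−k_1) = 0.325×50.9/(2.16−0.325) = 16.54/1.835 = 9.015 mg/L.
e^(−k_1 t) = e^(−0.325×0.8500) = 0.7586; e^(−k_2 t) = e^(−2.16×0.8500) = 0.1595.
D = 9.015 × (0.7586 − 0.1595) + 2.89 × 0.1595 = 5.402 + 0.4608 = 5.862 mg/L.
DO = C_s − D = 7.85 − 5.862 = 1.988 mg/L.

DO ≈ 1.99 mg/L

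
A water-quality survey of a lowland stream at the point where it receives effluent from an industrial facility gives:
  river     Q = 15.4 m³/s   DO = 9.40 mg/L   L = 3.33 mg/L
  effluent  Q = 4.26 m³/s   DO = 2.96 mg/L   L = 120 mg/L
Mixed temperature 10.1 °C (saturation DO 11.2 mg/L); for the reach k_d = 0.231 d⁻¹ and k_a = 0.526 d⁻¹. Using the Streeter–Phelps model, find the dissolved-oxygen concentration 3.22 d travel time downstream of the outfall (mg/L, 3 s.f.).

DO ≈ 4.08 mg/L

Mixed DO = (15.4×9.40 + 4.26×2.96)/(15.4+4.26) = 157.4/19.66 = 8.005 mg/L.
Mixed L₀ = (15.4×3.33 + 4.26×120)/(19.66) = 562.5/19.66 = 28.61 mg/L.
Initial deficit D₀ = C_s − DO₀ = 11.2 − 8.005 = 3.195 mg/L.
D(3.22) = [0.231×28.61/(0.526−0.231)](e^(−0.231×3.22) − e^(−0.526×3.22)) + 3.195 e^(−0.526×3.22)
= 22.40 × (0.4753 − 0.1838) + 3.195 × 0.1838 = 7.117 mg/L.
DO = 11.2 − 7.117 = 4.083 mg/L.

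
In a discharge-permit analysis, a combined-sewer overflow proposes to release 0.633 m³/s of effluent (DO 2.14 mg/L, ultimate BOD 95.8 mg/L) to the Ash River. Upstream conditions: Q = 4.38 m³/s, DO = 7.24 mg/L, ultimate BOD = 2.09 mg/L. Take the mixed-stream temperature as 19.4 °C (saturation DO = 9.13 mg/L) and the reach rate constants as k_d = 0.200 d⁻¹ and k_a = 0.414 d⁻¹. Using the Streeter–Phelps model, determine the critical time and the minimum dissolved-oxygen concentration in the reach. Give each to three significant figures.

Mixed DO = (4.38×7.24 + 0.633×2.14)/(4.38+0.633) = 33.07/5.013 = 6.596 mg/L.
Mixed L₀ = (4.38×2.09 + 0.633×95.8)/(5.013) = 69.80/5.013 = 13.92 mg/L.
Initial deficit D₀ = C_s − DO₀ = 9.13 − 6.596 = 2.534 mg/L.
t_c = (1/0.2140) ln[(0.414/0.200)(1 − 2.534×0.2140/(0.200×13.92))] = 4.673 × ln(1.667) = 2.388 d.
D_c = (0.200/0.414) × 13.92 × e^(−0.200×2.388) = 0.4831 × 13.92 × 0.6203 = 4.172 mg/L.
Minimum DO = 9.13 − 4.172 = 4.958 mg/L.

t_c ≈ 2.39 d; minimum DO ≈ 4.96 mg/L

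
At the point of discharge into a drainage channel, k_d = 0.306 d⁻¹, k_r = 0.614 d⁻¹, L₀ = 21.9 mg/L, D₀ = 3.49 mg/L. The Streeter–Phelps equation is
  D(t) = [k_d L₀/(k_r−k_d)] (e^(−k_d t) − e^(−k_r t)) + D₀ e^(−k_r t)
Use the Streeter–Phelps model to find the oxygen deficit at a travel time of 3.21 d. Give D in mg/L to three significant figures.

k_d L₀/(k_r−k_d) = 0.306×21.9/(0.614−0.306) = 6.701/0.3080 = 21.76 mg/L.
e^(−k_d t) = e^(−0.306×3.210) = 0.3745; e^(−k_r t) = e^(−0.614×3.210) = 0.1393.
D = 21.76 × (0.3745 − 0.1393) + 3.49 × 0.1393 = 5.116 + 0.4862 = 5.602 mg/L.

D ≈ 5.60 mg/L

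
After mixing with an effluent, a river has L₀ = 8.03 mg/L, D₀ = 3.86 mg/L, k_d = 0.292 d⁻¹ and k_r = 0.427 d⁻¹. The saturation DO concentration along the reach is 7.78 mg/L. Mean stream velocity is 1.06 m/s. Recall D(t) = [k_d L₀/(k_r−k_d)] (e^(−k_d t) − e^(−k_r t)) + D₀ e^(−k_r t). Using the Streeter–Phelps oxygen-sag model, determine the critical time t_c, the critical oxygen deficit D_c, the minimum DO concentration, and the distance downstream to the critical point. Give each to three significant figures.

t_c = [1/(k_r−k_d)] ln[(k_r/k_d)(1 − D₀(k_r−k_d)/(k_d L₀))]
= [1/(0.427−0.292)] ln[(0.427/0.292)(1 − 3.86×0.1350/(0.292×8.03))]
= (1/0.1350) ln[1.462 × 0.7778] = 7.407 × ln(1.137) = 7.407 × 0.1287 = 0.9533 d.
L(t_c) = L₀ e^(−k_d t_c) = 8.03 × 0.7570 = 6.079 mg/L, and at the critical point k_r D_c = k_d L, so D_c = (0.292/0.427) × 6.079 = 4.157 mg/L.
Minimum DO = C_s − D_c = 7.78 − 4.157 = 3.623 mg/L.
x_c = v t_c = 1.06 m/s × 0.9533 d × 86400 s/d = 87310 m ≈ 87.3 km.

t_c ≈ 0.953 d; D_c ≈ 4.16 mg/L; min DO ≈ 3.62 mg/L; x_c ≈ 87.3 km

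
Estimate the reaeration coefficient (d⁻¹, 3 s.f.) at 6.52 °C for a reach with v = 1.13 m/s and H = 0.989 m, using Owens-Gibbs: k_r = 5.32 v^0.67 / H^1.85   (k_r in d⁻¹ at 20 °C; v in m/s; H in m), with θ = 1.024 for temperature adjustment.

k_r ≈ 4.28 d⁻¹

k_r(20) = 5.32 × 1.13^0.67 / 0.989^1.85 = 5.32 × 1.085 / 0.9797 = 5.893 d⁻¹.
k_r(6.52) = 5.893 × 1.024^(6.52−20) = 5.893 × 0.7264 = 4.281 d⁻¹.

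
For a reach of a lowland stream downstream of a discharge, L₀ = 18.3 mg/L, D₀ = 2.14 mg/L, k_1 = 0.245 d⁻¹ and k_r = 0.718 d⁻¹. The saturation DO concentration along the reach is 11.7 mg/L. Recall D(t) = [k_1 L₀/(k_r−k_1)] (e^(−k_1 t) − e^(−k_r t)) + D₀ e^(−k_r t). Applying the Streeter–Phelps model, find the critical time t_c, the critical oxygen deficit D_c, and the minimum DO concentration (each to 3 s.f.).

At the critical point dD/dt = 0, so k_1 L₀ e^(−k_1 t) = k_r D. Substituting D(t) from the Streeter–Phelps equation and solving for t gives
t_c = ln[(k_r/k_1)(1 − D₀(k_r−k_1)/(k_1 L₀))] / (k_r−k_1).
Here k_r−k_1 = 0.4730 d⁻¹ and 1 − D₀(k_r−k_1)/(k_1 L₀) = 1 − 2.14×0.4730/(0.245×18.3) = 0.7742, so
t_c = ln(2.931 × 0.7742) / 0.4730 = 0.8193 / 0.4730 = 1.732 d.
D_c = (k_1/k_r) L₀ e^(−k_1 t_c) = (0.245/0.718) × 18.3 × e^(−0.245×1.732) = 0.3412 × 18.3 × 0.6542 = 4.085 mg/L.
Minimum DO = C_s − D_c = 11.7 − 4.085 = 7.615 mg/L.

t_c ≈ 1.73 d; D_c ≈ 4.08 mg/L; min DO ≈ 7.62 mg/L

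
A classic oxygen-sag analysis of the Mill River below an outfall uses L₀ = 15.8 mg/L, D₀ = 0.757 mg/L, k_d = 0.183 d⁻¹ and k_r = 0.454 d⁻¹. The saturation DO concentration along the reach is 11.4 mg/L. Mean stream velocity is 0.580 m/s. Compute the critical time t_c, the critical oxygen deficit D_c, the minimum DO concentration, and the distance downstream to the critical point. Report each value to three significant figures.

t_c ≈ 3.08 d; D_c ≈ 3.62 mg/L; min DO ≈ 7.78 mg/L; x_c ≈ 154 km

With k_r/k_d = 2.481 and 1 − D₀(k_r−k_d)/(k_d L₀) = 0.9290,
t_c = ln(2.481 × 0.9290) / (0.454 − 0.183) = ln(2.305) / 0.2710 = 0.8350/0.2710 = 3.081 d.
L(t_c) = L₀ e^(−k_d t_c) = 15.8 × 0.5690 = 8.990 mg/L, and at the critical point k_r D_c = k_d L, so D_c = (0.183/0.454) × 8.990 = 3.624 mg/L.
Minimum DO = C_s − D_c = 11.4 − 3.624 = 7.776 mg/L.
x_c = v t_c = 0.580 m/s × 3.081 d × 86400 s/d = 154400 m ≈ 154 km.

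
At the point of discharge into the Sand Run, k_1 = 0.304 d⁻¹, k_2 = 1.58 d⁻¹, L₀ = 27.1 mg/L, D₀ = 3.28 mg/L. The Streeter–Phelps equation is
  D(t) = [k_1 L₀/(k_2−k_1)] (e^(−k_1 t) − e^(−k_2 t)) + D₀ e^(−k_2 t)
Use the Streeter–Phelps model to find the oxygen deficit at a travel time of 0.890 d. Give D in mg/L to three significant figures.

D ≈ 4.15 mg/L

k_1 L₀/(k_2−k_1) = 0.304×27.1/(1.58−0.304) = 8.238/1.276 = 6.456 mg/L.
e^(−k_1 t) = e^(−0.304×0.8900) = 0.7630; e^(−k_2 t) = e^(−1.58×0.8900) = 0.2451.
D = 6.456 × (0.7630 − 0.2451) + 3.28 × 0.2451 = 3.344 + 0.8038 = 4.147 mg/L.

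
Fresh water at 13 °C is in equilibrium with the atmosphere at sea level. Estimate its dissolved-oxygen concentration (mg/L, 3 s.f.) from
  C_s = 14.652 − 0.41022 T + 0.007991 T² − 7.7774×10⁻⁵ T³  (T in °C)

C_s ≈ 10.5 mg/L

C_s = 14.652 − 0.41022×13 + 0.007991×13² − 7.7774×10⁻⁵×13³ = 10.50 mg/L.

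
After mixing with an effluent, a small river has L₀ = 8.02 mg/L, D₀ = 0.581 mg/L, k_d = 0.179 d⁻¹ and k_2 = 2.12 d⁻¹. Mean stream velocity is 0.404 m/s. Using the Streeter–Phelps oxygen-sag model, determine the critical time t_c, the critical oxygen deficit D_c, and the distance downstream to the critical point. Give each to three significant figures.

With k_2/k_d = 11.84 and 1 − D₀(k_2−k_d)/(k_d L₀) = 0.2144,
t_c = ln(11.84 × 0.2144) / (2.12 − 0.179) = ln(2.540) / 1.941 = 0.9321/1.941 = 0.4802 d.
D_c = (k_d/k_2) L₀ e^(−k_d t_c) = (0.179/2.12) × 8.02 × e^(−0.179×0.4802) = 0.08443 × 8.02 × 0.9176 = 0.6214 mg/L.
x_c = v t_c = 0.404 m/s × 0.4802 d × 86400 s/d = 16760 m ≈ 16.8 km.

t_c ≈ 0.480 d; D_c ≈ 0.621 mg/L; x_c ≈ 16.8 km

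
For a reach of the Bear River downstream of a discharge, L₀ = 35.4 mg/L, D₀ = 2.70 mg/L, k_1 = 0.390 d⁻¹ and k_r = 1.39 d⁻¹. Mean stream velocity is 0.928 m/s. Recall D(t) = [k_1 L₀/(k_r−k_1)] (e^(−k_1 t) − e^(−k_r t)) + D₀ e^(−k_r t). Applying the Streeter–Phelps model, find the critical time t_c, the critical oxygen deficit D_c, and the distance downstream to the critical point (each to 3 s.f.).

t_c ≈ 1.05 d; D_c ≈ 6.59 mg/L; x_c ≈ 84.5 km

With k_r/k_1 = 3.564 and 1 − D₀(k_r−k_1)/(k_1 L₀) = 0.8044,
t_c = ln(3.564 × 0.8044) / (1.39 − 0.390) = ln(2.867) / 1.000 = 1.053/1.000 = 1.053 d.
L(t_c) = L₀ e^(−k_1 t_c) = 35.4 × 0.6631 = 23.47 mg/L, and at the critical point k_r D_c = k_1 L, so D_c = (0.390/1.39) × 23.47 = 6.586 mg/L.
x_c = v t_c = 0.928 m/s × 1.053 d × 86400 s/d = 84450 m ≈ 84.5 km.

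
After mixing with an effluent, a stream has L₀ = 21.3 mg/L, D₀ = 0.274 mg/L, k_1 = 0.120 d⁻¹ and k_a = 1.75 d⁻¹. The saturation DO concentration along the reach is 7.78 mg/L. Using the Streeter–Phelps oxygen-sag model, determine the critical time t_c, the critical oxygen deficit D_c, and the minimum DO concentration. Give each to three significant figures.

t_c ≈ 1.53 d; D_c ≈ 1.22 mg/L; min DO ≈ 6.56 mg/L

At the critical point dD/dt = 0, so k_1 L₀ e^(−k_1 t) = k_a D. Substituting D(t) from the Streeter–Phelps equation and solving for t gives
t_c = ln[(k_a/k_1)(1 − D₀(k_a−k_1)/(k_1 L₀))] / (k_a−k_1).
Here k_a−k_1 = 1.630 d⁻¹ and 1 − D₀(k_a−k_1)/(k_1 L₀) = 1 − 0.274×1.630/(0.120×21.3) = 0.8253, so
t_c = ln(14.58 × 0.8253) / 1.630 = 2.488 / 1.630 = 1.526 d.
L(t_c) = L₀ e^(−k_1 t_c) = 21.3 × 0.8326 = 17.74 mg/L, and at the critical point k_a D_c = k_1 L, so D_c = (0.120/1.75) × 17.74 = 1.216 mg/L.
Minimum DO = C_s − D_c = 7.78 − 1.216 = 6.564 mg/L.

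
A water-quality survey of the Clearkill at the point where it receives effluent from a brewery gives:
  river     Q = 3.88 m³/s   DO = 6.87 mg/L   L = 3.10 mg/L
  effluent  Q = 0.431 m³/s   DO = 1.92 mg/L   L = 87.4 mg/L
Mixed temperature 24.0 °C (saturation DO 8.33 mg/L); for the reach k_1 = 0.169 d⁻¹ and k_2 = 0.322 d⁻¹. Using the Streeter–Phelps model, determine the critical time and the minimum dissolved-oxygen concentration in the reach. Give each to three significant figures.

t_c ≈ 3.12 d; minimum DO ≈ 4.76 mg/L

Mixed DO = (3.88×6.87 + 0.431×1.92)/(3.88+0.431) = 27.48/4.311 = 6.375 mg/L.
Mixed L₀ = (3.88×3.10 + 0.431×87.4)/(4.311) = 49.70/4.311 = 11.53 mg/L.
Initial deficit D₀ = C_s − DO₀ = 8.33 − 6.375 = 1.955 mg/L.
t_c = (1/0.1530) ln[(0.322/0.169)(1 − 1.955×0.1530/(0.169×11.53))] = 6.536 × ln(1.613) = 3.124 d.
D_c = (0.169/0.322) × 11.53 × e^(−0.169×3.124) = 0.5248 × 11.53 × 0.5898 = 3.569 mg/L.
Minimum DO = 8.33 − 3.569 = 4.761 mg/L.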